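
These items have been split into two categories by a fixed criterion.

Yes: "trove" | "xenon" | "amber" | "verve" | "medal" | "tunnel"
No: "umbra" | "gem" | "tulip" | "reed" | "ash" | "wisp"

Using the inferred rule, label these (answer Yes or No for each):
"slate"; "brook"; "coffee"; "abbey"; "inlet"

Yes, No, Yes, Yes, Yes

The pattern is that an item is 'Yes' exactly when: length ≥ 5 AND contains 'e'.
"slate" → length 5, has 'e' → Yes. "brook" → length 5, no 'e' → No. "coffee" → length 6, has 'e' → Yes. "abbey" → length 5, has 'e' → Yes. "inlet" → length 5, has 'e' → Yes.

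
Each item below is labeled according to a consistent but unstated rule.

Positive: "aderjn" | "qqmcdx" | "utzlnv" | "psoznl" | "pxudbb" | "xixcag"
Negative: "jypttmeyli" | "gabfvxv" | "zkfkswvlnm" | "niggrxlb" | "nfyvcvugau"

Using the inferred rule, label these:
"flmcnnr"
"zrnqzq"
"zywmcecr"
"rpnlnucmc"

Negative, Positive, Negative, Negative

Checking candidate rules against both groups, what survives is: length 6.
"flmcnnr": length 7, lacks this property → Negative. "zrnqzq": length 6, checks out → Positive. "zywmcecr": length 8, lacks this property → Negative. "rpnlnucmc": length 9, lacks this property → Negative.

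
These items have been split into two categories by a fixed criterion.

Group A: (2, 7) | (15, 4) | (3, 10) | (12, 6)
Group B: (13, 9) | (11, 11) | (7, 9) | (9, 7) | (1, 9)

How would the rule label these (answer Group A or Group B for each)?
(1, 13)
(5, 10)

Group B, Group A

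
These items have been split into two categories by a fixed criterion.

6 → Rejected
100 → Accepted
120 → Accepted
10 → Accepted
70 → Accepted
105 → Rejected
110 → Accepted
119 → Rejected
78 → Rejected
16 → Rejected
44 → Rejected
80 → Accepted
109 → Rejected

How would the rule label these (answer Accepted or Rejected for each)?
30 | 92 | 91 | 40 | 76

Accepted, Rejected, Rejected, Accepted, Rejected

'Accepted' ⟺ multiple of 10.
30: 30 = 10·3 — passes, so Accepted. 92: 92 = 10·9 + 2 — doesn't qualify, so Rejected. 91: 91 = 10·9 + 1 — doesn't qualify, so Rejected. 40: 40 = 10·4 — passes, so Accepted. 76: 76 = 10·7 + 6 — doesn't qualify, so Rejected.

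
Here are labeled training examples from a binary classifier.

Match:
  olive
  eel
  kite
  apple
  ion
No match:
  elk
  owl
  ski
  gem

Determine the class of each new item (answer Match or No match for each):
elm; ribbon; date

No match, Match, Match

One predicate separates the groups cleanly: has ≥ 2 vowels.
elm: No match (1 vowel).
ribbon: Match (2 vowels).
date: Match (2 vowels).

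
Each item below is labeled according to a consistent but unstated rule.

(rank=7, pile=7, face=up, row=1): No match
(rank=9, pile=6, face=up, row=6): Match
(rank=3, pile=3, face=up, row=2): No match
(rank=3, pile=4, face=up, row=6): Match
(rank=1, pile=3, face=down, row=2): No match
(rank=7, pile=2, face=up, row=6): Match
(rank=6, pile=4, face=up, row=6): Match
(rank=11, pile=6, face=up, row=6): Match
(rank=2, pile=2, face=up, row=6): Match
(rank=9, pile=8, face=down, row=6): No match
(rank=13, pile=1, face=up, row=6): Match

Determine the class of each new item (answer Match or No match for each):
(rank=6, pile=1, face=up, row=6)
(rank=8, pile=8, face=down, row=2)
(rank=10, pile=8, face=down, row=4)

Match, No match, No match

'Match' ⟺ face is up AND row = 6.
(rank=6, pile=1, face=up, row=6) — face is up, row = 6, hence Match. (rank=8, pile=8, face=down, row=2) — face is down, row = 2, hence No match. (rank=10, pile=8, face=down, row=4) — face is down, row = 4, hence No match.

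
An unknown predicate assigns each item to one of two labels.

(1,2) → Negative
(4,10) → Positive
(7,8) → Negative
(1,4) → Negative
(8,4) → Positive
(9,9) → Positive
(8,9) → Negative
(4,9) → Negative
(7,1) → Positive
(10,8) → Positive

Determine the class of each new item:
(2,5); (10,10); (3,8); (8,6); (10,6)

Negative, Positive, Negative, Positive, Positive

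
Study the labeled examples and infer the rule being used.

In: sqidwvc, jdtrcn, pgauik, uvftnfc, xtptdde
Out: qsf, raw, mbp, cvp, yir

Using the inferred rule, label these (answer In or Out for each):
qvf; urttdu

Out, In

The classifier is using: length ≥ 6.
qvf: Out (length 3).
urttdu: In (length 6).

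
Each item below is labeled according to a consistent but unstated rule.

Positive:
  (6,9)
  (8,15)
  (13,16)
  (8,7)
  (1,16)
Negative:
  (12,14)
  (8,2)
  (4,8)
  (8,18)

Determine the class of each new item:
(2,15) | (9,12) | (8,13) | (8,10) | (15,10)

Rule: sum is odd. This holds for each 'Positive' example and fails for each 'Negative' one.
(2,15): 2+15 = 17 — has this property, so Positive. (9,12): 9+12 = 21 — has this property, so Positive. (8,13): 8+13 = 21 — has this property, so Positive. (8,10): 8+10 = 18 — does not pass, so Negative. (15,10): 15+10 = 25 — has this property, so Positive.

Positive, Positive, Positive, Negative, Positive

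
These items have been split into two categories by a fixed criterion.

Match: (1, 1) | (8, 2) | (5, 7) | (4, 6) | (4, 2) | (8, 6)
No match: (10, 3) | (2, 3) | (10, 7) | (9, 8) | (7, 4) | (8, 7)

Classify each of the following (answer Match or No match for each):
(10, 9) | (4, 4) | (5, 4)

The distinguishing property — sum is even — holds for all the 'Match' cases and none of the 'No match' cases.

No match, Match, No match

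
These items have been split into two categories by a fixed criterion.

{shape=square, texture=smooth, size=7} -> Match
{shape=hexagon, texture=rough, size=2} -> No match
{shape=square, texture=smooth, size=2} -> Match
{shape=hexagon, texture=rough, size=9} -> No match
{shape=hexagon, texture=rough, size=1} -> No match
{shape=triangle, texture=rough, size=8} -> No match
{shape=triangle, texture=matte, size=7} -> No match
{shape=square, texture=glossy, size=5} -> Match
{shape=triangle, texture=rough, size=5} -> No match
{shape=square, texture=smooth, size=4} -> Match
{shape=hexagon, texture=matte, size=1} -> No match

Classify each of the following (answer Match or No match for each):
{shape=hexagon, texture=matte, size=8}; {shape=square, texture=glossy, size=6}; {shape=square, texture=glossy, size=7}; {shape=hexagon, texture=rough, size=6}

No match, Match, Match, No match

The rule appears to be: shape is square.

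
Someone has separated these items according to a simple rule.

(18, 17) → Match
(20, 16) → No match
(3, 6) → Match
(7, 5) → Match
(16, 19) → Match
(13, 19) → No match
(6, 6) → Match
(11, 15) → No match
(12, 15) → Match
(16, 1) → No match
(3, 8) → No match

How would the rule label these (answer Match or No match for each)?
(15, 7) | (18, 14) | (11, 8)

No match, No match, Match

The pattern is that an item is 'Match' exactly when: |first − second| ≤ 3.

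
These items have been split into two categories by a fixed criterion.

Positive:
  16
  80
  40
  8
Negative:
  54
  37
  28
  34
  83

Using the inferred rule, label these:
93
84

The rule appears to be: multiple of 8.
93: Negative (93 = 8·11 + 5). 84: Negative (84 = 8·10 + 4).

Negative, Negative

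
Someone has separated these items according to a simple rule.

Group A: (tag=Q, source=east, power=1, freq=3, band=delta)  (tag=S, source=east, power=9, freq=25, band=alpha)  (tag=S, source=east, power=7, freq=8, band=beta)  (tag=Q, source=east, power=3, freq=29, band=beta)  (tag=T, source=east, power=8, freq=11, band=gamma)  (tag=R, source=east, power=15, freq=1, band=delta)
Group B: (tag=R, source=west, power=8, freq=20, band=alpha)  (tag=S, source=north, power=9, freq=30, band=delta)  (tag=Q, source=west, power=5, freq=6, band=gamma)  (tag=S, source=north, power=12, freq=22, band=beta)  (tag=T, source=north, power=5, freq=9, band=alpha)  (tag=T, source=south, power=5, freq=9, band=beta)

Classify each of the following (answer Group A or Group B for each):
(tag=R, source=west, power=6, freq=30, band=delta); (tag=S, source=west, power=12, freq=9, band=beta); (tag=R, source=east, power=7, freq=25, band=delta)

Group B, Group B, Group A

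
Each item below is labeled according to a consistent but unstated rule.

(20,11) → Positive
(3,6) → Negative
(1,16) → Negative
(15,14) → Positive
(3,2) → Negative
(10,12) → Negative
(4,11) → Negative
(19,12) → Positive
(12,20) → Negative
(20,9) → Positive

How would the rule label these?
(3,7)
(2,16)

Negative, Negative

All 'Positive' examples share one property — first ≥ 14 — and every 'Negative' example lacks it.
(3,7): first 3 — lacks this property, so Negative. (2,16): first 2 — lacks this property, so Negative.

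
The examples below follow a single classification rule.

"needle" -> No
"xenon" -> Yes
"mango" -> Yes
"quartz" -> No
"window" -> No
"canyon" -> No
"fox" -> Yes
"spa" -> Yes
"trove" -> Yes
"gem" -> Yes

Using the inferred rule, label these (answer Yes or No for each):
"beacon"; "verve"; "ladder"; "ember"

No, Yes, No, Yes

The rule appears to be: odd length.
"beacon": No (length 6).
"verve": Yes (length 5).
"ladder": No (length 6).
"ember": Yes (length 5).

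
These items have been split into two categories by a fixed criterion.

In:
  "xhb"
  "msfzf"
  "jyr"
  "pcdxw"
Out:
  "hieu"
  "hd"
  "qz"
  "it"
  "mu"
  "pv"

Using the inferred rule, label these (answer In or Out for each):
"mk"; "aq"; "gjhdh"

The rule appears to be: odd length.
"mk": length 2 — doesn't match, so Out. "aq": length 2 — doesn't match, so Out. "gjhdh": length 5 — meets the rule, so In.

Out, Out, In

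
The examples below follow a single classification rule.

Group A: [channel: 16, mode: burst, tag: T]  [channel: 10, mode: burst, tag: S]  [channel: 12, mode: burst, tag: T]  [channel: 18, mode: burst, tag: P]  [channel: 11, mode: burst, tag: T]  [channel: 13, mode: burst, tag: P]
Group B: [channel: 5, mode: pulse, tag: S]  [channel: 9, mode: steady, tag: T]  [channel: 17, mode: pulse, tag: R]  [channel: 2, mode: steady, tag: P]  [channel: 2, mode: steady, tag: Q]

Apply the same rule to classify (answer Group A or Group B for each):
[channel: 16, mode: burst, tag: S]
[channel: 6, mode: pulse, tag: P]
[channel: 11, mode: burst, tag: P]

Group A, Group B, Group A

Looking at the examples, the only property every 'Group A' case has and every 'Group B' case lacks is: mode is burst.
[channel: 16, mode: burst, tag: S] → mode is burst → Group A.
[channel: 6, mode: pulse, tag: P] → mode is pulse → Group B.
[channel: 11, mode: burst, tag: P] → mode is burst → Group A.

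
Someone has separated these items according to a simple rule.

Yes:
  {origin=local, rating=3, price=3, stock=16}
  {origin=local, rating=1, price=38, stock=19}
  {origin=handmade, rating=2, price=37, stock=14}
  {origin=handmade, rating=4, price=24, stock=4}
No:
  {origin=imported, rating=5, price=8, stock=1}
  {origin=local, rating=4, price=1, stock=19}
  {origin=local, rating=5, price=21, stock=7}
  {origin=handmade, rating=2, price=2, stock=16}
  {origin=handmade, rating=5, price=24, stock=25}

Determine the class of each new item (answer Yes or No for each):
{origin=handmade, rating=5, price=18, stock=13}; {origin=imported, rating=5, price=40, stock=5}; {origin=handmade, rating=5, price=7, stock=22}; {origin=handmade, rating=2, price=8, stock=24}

No, No, No, Yes

A rule that fits every label: rating ≤ 4 AND price ≥ 3 — true of each 'Yes' example, false of each 'No' one.
{origin=handmade, rating=5, price=18, stock=13}: rating = 5, price = 18 — does not fit, so No. {origin=imported, rating=5, price=40, stock=5}: rating = 5, price = 40 — does not fit, so No. {origin=handmade, rating=5, price=7, stock=22}: rating = 5, price = 7 — does not fit, so No. {origin=handmade, rating=2, price=8, stock=24}: rating = 2, price = 8 — fits, so Yes.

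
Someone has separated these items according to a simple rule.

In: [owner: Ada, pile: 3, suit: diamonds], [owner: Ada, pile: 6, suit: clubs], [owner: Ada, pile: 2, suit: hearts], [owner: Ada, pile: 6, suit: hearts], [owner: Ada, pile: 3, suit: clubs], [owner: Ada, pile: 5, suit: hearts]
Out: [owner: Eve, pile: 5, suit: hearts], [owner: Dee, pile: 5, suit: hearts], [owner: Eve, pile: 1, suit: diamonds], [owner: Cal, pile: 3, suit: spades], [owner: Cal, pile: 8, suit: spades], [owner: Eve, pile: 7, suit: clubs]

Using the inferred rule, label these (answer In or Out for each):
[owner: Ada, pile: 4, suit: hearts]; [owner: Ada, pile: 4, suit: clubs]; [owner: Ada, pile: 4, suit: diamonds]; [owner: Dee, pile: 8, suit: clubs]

In, In, In, Out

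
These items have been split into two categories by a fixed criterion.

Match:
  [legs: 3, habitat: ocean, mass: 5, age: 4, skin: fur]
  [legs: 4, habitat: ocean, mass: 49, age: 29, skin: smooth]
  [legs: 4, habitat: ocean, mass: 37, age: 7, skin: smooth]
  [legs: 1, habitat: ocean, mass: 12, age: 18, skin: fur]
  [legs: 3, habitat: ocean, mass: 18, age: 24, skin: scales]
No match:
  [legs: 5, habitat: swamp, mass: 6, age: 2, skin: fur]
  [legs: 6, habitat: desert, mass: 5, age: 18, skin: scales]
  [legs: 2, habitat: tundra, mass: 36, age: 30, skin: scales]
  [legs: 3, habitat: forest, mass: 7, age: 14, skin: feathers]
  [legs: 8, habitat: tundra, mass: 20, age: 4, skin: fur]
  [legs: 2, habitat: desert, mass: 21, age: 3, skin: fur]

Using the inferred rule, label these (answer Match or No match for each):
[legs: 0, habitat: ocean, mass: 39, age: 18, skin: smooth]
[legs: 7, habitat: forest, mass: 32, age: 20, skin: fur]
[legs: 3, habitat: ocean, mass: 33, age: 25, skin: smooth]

Match, No match, Match

A rule that fits every label: habitat is ocean — true of each 'Match' example, false of each 'No match' one.
[legs: 0, habitat: ocean, mass: 39, age: 18, skin: smooth]: Match (habitat is ocean). [legs: 7, habitat: forest, mass: 32, age: 20, skin: fur]: No match (habitat is forest). [legs: 3, habitat: ocean, mass: 33, age: 25, skin: smooth]: Match (habitat is ocean).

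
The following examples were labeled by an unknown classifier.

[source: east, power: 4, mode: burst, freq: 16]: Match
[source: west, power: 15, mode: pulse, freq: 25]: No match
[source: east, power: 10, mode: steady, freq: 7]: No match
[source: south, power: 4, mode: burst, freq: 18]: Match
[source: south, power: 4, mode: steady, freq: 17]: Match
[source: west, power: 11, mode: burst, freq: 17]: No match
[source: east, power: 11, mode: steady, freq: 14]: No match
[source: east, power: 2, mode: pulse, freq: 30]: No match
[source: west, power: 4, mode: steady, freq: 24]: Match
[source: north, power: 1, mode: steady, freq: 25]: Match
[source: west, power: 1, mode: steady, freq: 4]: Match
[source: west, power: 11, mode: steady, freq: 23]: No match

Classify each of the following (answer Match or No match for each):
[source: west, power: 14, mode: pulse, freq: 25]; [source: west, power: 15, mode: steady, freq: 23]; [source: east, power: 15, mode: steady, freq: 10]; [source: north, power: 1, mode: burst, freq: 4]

The rule appears to be: freq ≤ 25 AND power ≤ 4.
[source: west, power: 14, mode: pulse, freq: 25]: freq = 25, power = 14 — lacks this property, so No match. [source: west, power: 15, mode: steady, freq: 23]: freq = 23, power = 15 — lacks this property, so No match. [source: east, power: 15, mode: steady, freq: 10]: freq = 10, power = 15 — lacks this property, so No match. [source: north, power: 1, mode: burst, freq: 4]: freq = 4, power = 1 — qualifies, so Match.

No match, No match, No match, Match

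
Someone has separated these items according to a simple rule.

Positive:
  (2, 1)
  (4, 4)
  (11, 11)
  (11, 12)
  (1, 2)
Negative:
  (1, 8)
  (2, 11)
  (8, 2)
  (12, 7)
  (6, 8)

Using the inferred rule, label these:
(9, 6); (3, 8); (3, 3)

Negative, Negative, Positive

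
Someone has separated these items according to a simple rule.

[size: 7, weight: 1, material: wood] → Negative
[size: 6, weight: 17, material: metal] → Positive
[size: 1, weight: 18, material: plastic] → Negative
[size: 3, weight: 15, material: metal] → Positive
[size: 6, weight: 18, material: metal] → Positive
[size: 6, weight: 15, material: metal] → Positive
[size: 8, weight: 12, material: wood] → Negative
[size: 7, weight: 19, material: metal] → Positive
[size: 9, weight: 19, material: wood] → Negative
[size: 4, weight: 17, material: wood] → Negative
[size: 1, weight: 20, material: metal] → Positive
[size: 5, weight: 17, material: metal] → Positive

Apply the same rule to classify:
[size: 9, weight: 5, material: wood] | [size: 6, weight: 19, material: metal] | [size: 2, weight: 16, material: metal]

Negative, Positive, Positive

The pattern is that an item is 'Positive' exactly when: material is metal.
[size: 9, weight: 5, material: wood]: Negative (material is wood).
[size: 6, weight: 19, material: metal]: Positive (material is metal).
[size: 2, weight: 16, material: metal]: Positive (material is metal).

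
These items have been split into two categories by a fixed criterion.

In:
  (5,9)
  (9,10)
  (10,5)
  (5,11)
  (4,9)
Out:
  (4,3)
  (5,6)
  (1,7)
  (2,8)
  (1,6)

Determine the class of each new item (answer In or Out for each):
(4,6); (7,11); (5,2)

Out, In, Out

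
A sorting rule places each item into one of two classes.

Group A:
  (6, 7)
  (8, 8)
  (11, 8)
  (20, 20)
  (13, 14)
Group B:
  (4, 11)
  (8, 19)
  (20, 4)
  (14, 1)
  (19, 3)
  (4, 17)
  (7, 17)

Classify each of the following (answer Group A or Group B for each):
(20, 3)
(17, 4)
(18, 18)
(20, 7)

Group B, Group B, Group A, Group B

One predicate separates the groups cleanly: |first − second| ≤ 3.
(20, 3) → |20−3| = 17 → Group B.
(17, 4) → |17−4| = 13 → Group B.
(18, 18) → |18−18| = 0 → Group A.
(20, 7) → |20−7| = 13 → Group B.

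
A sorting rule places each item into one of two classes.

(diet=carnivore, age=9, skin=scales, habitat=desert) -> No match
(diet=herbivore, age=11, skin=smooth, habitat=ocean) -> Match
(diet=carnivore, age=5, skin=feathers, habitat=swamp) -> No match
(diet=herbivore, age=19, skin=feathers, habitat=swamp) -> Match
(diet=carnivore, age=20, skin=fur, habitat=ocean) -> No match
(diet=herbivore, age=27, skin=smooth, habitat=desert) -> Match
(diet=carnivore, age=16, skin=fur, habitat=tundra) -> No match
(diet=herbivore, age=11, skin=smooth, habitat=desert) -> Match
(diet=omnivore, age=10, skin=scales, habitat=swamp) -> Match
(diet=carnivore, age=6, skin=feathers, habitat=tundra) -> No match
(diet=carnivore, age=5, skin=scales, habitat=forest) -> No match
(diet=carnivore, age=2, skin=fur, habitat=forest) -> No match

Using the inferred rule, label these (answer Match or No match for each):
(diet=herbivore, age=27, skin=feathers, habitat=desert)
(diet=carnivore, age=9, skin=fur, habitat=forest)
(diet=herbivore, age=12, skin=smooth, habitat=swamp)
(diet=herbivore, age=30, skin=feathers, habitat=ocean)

Match, No match, Match, Match

Rule: diet is not carnivore. This holds for each 'Match' example and fails for each 'No match' one.
(diet=herbivore, age=27, skin=feathers, habitat=desert): Match (diet is herbivore). (diet=carnivore, age=9, skin=fur, habitat=forest): No match (diet is carnivore). (diet=herbivore, age=12, skin=smooth, habitat=swamp): Match (diet is herbivore). (diet=herbivore, age=30, skin=feathers, habitat=ocean): Match (diet is herbivore).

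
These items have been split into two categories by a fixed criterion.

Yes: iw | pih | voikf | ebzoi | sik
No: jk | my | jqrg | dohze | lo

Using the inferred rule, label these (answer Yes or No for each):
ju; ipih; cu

No, Yes, No

Comparing the two groups points to one rule — contains 'i'.
ju: no 'i', doesn't match → No.
ipih: has 'i', has this property → Yes.
cu: no 'i', doesn't match → No.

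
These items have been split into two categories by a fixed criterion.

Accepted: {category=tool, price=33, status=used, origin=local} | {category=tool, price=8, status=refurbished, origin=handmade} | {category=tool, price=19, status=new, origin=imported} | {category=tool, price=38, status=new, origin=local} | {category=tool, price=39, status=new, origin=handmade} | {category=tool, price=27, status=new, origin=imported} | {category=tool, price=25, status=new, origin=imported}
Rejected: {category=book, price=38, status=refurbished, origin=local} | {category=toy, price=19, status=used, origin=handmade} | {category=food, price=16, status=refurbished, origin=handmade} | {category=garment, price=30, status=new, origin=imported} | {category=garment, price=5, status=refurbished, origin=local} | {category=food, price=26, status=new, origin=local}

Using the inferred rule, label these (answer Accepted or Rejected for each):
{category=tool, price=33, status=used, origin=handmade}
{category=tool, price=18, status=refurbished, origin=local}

'Accepted' ⟺ category is tool.
{category=tool, price=33, status=used, origin=handmade} → category is tool → Accepted.
{category=tool, price=18, status=refurbished, origin=local} → category is tool → Accepted.

Accepted, Accepted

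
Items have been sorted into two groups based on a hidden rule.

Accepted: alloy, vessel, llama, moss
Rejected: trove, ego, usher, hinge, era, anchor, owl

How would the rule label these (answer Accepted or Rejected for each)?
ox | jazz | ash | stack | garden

Rejected, Accepted, Rejected, Rejected, Rejected

All 'Accepted' examples share one property — has a double letter — and every 'Rejected' example lacks it.
ox → no doubled letter → Rejected.
jazz → 'zz' doubled → Accepted.
ash → no doubled letter → Rejected.
stack → no doubled letter → Rejected.
garden → no doubled letter → Rejected.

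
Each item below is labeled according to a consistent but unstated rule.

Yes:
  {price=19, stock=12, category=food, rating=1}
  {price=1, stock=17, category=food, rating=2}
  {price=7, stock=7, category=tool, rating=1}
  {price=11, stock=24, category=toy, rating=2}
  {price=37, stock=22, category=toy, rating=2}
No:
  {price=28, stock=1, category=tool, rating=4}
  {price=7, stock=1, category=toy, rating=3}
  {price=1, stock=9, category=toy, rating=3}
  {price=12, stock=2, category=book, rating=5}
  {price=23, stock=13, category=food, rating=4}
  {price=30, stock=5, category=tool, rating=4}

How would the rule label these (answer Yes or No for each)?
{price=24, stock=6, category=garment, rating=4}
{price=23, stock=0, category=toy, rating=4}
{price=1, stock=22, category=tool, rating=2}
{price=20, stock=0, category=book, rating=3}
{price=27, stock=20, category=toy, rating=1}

No, No, Yes, No, Yes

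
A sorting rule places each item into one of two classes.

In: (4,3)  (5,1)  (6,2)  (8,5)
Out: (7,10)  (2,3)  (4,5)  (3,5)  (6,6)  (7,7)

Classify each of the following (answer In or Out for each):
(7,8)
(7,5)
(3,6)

Out, In, Out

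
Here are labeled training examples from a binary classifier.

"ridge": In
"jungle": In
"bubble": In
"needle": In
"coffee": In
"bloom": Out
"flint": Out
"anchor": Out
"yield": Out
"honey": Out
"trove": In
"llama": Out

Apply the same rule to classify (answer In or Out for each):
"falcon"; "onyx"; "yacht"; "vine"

Checking candidate rules against both groups, what survives is: ends with 'e'.
"falcon": Out (ends with 'n').
"onyx": Out (ends with 'x').
"yacht": Out (ends with 't').
"vine": In (ends with 'e').

Out, Out, Out, In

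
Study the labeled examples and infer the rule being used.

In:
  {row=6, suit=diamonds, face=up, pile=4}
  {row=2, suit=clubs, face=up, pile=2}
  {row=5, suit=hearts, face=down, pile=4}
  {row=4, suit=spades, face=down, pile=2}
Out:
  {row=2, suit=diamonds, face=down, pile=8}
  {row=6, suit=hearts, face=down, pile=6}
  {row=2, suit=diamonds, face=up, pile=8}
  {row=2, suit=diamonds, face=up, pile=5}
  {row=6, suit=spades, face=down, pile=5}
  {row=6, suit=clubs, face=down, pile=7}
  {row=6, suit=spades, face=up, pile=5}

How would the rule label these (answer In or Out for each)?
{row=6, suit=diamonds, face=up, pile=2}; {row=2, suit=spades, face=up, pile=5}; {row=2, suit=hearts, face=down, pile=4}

Rule: pile ≤ 4. This holds for each 'In' example and fails for each 'Out' one.
{row=6, suit=diamonds, face=up, pile=2} — pile = 2, hence In. {row=2, suit=spades, face=up, pile=5} — pile = 5, hence Out. {row=2, suit=hearts, face=down, pile=4} — pile = 4, hence In.

In, Out, In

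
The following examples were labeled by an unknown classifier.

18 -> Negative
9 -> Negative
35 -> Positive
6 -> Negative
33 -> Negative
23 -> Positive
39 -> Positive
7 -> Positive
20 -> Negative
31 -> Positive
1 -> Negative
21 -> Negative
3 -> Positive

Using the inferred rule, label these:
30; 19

Negative, Positive

The simplest hypothesis consistent with all the labels is: ≡ 3 (mod 4).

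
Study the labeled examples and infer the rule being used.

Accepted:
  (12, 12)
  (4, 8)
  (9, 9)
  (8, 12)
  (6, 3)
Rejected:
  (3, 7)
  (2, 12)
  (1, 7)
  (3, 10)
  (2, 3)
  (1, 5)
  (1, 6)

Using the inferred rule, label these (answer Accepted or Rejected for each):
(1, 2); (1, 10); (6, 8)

Rejected, Rejected, Accepted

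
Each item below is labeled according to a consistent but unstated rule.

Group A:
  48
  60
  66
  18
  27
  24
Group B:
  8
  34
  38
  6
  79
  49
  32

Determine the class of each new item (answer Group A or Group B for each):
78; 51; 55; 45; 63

Group A, Group A, Group B, Group A, Group A

Rule: multiple of 3 AND at least 8. This holds for each 'Group A' example and fails for each 'Group B' one.
78 → 78 = 3·26, 78 ≥ 8 → Group A.
51 → 51 = 3·17, 51 ≥ 8 → Group A.
55 → 55 = 3·18 + 1, 55 ≥ 8 → Group B.
45 → 45 = 3·15, 45 ≥ 8 → Group A.
63 → 63 = 3·21, 63 ≥ 8 → Group A.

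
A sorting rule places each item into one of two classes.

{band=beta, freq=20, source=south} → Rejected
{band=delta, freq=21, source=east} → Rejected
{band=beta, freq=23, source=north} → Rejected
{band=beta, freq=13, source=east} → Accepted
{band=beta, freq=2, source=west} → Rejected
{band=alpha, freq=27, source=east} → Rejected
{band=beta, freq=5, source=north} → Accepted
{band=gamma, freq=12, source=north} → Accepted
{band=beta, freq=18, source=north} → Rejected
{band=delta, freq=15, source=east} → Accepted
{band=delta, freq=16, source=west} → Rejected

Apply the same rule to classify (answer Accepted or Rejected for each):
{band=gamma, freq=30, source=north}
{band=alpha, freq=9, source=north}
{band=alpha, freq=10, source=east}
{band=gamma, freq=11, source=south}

Rejected, Accepted, Accepted, Accepted

One predicate separates the groups cleanly: freq ≥ 5 AND freq ≤ 15.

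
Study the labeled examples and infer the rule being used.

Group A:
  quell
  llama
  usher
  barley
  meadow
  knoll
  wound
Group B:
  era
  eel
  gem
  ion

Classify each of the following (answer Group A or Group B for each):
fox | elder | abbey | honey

The classifier is using: length ≥ 5.
fox: length 3, lacks this property → Group B. elder: length 5, satisfies this → Group A. abbey: length 5, satisfies this → Group A. honey: length 5, satisfies this → Group A.

Group B, Group A, Group A, Group A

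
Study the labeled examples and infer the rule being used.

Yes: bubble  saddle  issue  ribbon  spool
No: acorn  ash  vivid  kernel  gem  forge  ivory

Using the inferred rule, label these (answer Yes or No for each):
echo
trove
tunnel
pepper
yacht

Checking candidate rules against both groups, what survives is: has a double letter.

No, No, Yes, Yes, No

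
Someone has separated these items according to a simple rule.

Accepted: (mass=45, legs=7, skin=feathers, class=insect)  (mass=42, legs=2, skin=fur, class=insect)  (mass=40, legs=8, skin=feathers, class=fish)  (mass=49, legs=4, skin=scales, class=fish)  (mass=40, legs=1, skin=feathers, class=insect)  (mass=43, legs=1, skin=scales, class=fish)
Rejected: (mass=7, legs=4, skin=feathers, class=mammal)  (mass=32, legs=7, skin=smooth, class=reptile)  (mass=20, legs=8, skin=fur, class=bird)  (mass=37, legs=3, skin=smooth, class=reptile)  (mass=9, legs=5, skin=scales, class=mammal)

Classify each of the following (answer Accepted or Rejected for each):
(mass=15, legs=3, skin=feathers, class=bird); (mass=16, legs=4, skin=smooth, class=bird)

Rejected, Rejected

The distinguishing property — mass ≥ 40 — holds for all the 'Accepted' cases and none of the 'Rejected' cases.
(mass=15, legs=3, skin=feathers, class=bird): mass = 15, fails this test → Rejected.
(mass=16, legs=4, skin=smooth, class=bird): mass = 16, fails this test → Rejected.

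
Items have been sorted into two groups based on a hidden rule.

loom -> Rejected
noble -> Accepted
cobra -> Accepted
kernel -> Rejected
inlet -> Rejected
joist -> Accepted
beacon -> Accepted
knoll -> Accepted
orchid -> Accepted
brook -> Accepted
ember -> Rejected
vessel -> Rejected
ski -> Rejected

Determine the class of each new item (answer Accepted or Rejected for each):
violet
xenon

Every 'Accepted' example satisfies: length ≥ 5 AND contains 'o'. None of the 'Rejected' examples do.
Accepted: violet, since length 6, has 'o'. Accepted: xenon, since length 5, has 'o'.

Accepted, Accepted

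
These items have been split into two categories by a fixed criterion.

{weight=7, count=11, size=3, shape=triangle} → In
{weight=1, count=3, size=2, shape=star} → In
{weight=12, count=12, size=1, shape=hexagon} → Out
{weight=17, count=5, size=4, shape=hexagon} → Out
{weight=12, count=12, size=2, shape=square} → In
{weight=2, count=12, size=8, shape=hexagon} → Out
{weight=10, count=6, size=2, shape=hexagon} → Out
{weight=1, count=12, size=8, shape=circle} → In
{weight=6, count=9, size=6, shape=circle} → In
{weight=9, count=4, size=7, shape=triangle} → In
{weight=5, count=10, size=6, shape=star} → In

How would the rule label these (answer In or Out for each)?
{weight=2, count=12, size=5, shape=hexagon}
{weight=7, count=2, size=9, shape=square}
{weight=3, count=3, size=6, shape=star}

Every 'In' example satisfies: shape is not hexagon. None of the 'Out' examples do.
{weight=2, count=12, size=5, shape=hexagon} → shape is hexagon → Out.
{weight=7, count=2, size=9, shape=square} → shape is square → In.
{weight=3, count=3, size=6, shape=star} → shape is star → In.

Out, In, In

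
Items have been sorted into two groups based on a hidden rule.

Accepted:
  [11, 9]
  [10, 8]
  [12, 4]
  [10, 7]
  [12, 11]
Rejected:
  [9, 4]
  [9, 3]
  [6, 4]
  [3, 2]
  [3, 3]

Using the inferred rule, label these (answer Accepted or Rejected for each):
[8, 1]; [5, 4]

Rejected, Rejected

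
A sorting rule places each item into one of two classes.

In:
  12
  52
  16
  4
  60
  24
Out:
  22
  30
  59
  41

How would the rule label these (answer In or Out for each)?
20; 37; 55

In, Out, Out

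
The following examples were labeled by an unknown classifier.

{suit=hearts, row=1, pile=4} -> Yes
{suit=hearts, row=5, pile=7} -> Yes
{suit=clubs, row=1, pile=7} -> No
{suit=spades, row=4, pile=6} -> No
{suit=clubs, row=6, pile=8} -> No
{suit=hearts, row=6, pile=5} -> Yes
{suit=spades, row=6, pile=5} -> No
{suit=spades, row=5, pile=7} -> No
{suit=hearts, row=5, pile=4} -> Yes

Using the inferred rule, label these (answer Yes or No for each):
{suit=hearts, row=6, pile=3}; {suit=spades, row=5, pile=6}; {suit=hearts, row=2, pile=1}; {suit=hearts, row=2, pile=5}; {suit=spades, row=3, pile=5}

Yes, No, Yes, Yes, No

A rule that fits every label: suit is hearts — true of each 'Yes' example, false of each 'No' one.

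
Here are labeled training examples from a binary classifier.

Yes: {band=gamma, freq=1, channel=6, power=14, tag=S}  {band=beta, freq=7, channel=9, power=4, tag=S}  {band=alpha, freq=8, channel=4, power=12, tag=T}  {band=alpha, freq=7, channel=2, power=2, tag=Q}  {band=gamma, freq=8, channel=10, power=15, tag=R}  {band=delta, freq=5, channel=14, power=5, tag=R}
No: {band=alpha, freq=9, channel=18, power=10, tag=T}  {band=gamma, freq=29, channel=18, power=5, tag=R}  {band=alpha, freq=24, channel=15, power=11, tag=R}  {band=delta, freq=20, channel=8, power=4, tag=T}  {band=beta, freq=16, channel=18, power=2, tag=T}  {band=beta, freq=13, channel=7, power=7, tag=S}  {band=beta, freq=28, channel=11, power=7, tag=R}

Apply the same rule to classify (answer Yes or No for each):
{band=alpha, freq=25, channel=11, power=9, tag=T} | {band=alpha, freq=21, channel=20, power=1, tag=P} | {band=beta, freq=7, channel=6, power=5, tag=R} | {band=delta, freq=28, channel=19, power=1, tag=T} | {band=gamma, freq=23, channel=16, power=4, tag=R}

No, No, Yes, No, No

The simplest hypothesis consistent with all the labels is: freq ≤ 8.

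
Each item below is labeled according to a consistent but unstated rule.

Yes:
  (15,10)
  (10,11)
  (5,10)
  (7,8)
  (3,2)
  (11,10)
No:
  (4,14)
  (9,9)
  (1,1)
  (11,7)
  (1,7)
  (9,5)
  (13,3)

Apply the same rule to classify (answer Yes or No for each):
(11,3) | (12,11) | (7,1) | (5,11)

Every 'Yes' example satisfies: sum is odd. None of the 'No' examples do.
(11,3): No (11+3 = 14). (12,11): Yes (12+11 = 23). (7,1): No (7+1 = 8). (5,11): No (5+11 = 16).

No, Yes, No, No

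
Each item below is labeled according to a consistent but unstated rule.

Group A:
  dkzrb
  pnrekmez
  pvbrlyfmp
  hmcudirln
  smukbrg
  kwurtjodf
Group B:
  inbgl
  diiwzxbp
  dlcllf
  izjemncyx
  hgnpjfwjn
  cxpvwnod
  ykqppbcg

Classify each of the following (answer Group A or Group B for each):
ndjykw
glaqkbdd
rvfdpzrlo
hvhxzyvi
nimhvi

A rule that fits every label: contains 'r' — true of each 'Group A' example, false of each 'Group B' one.
ndjykw: no 'r' — doesn't qualify, so Group B. glaqkbdd: no 'r' — doesn't qualify, so Group B. rvfdpzrlo: has 'r' — checks out, so Group A. hvhxzyvi: no 'r' — doesn't qualify, so Group B. nimhvi: no 'r' — doesn't qualify, so Group B.

Group B, Group B, Group A, Group B, Group B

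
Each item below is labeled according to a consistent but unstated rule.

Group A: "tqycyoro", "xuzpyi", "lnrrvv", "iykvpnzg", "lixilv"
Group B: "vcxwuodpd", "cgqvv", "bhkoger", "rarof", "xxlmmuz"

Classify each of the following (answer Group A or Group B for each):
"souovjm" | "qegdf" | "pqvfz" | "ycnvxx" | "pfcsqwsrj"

Group B, Group B, Group B, Group A, Group B

Checking candidate rules against both groups, what survives is: even length.
"souovjm" → length 7 → Group B.
"qegdf" → length 5 → Group B.
"pqvfz" → length 5 → Group B.
"ycnvxx" → length 6 → Group A.
"pfcsqwsrj" → length 9 → Group B.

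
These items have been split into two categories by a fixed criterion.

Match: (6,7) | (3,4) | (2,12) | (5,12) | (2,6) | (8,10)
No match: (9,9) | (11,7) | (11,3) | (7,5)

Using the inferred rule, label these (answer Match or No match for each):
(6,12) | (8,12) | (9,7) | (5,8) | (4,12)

Match, Match, No match, Match, Match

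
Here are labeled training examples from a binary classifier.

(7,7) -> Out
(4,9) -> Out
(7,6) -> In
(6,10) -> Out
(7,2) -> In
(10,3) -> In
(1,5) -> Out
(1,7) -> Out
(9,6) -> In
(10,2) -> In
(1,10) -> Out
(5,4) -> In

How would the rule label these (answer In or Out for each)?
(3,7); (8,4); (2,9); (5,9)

Out, In, Out, Out

The simplest hypothesis consistent with all the labels is: first > second.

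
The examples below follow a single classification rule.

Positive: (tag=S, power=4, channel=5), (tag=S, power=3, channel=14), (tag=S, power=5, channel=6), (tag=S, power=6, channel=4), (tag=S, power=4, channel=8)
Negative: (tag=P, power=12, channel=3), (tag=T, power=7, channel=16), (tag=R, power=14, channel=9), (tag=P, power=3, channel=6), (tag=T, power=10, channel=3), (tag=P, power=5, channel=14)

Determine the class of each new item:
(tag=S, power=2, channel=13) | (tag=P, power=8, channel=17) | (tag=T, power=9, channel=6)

Positive, Negative, Negative

One predicate separates the groups cleanly: tag is S.
(tag=S, power=2, channel=13): tag is S — passes, so Positive.
(tag=P, power=8, channel=17): tag is P — fails the rule, so Negative.
(tag=T, power=9, channel=6): tag is T — fails the rule, so Negative.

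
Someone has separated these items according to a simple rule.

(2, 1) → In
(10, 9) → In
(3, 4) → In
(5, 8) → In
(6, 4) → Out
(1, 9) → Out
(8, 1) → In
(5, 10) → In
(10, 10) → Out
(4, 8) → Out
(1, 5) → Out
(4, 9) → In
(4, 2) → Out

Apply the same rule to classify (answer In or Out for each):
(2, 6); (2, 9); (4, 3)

A rule that fits every label: sum is odd — true of each 'In' example, false of each 'Out' one.

Out, In, In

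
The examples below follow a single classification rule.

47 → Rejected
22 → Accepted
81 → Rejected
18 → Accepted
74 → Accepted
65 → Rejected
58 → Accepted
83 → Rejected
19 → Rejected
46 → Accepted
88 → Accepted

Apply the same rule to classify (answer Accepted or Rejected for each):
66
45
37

Accepted, Rejected, Rejected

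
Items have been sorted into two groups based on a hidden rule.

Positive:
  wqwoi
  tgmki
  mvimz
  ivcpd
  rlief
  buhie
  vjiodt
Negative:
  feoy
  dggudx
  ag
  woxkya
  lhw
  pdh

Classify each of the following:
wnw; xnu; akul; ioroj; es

Negative, Negative, Negative, Positive, Negative

The pattern is that an item is 'Positive' exactly when: contains 'i'.
wnw: no 'i', doesn't qualify → Negative.
xnu: no 'i', doesn't qualify → Negative.
akul: no 'i', doesn't qualify → Negative.
ioroj: has 'i', qualifies → Positive.
es: no 'i', doesn't qualify → Negative.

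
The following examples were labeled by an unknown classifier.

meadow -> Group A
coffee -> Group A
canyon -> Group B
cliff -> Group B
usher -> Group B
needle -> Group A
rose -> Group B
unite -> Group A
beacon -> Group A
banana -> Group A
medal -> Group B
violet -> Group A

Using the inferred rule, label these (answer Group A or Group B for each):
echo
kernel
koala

The simplest hypothesis consistent with all the labels is: has ≥ 3 vowels.

Group B, Group B, Group A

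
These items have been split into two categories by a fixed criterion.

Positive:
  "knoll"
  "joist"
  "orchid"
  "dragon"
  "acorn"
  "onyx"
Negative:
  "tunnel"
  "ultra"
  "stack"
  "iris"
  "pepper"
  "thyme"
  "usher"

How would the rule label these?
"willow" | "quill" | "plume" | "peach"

The pattern is that an item is 'Positive' exactly when: contains 'o'.
"willow": has 'o', satisfies this → Positive. "quill": no 'o', does not satisfy this → Negative. "plume": no 'o', does not satisfy this → Negative. "peach": no 'o', does not satisfy this → Negative.

Positive, Negative, Negative, Negative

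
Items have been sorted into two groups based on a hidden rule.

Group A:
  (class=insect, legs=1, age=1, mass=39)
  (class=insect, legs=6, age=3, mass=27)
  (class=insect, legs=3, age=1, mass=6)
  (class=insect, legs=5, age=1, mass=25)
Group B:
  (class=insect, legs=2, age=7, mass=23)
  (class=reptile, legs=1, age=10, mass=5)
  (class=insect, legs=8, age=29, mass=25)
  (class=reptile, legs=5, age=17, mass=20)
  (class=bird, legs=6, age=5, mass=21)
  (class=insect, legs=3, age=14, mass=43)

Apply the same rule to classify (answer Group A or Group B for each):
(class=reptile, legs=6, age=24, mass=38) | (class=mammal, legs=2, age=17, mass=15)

All 'Group A' examples share one property — age ≤ 3 — and every 'Group B' example lacks it.
(class=reptile, legs=6, age=24, mass=38): age = 24 — does not satisfy this, so Group B. (class=mammal, legs=2, age=17, mass=15): age = 17 — does not satisfy this, so Group B.

Group B, Group B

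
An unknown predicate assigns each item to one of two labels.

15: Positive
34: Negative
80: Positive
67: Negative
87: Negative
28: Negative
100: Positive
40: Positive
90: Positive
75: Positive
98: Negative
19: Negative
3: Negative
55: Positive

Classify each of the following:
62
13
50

Negative, Negative, Positive

The rule appears to be: multiple of 5.
Negative: 62, since 62 = 5·12 + 2. Negative: 13, since 13 = 5·2 + 3. Positive: 50, since 50 = 5·10.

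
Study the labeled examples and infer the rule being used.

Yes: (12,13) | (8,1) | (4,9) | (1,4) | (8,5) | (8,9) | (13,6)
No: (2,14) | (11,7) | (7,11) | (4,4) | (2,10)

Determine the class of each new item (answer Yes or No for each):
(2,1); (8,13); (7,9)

The classifier is using: sum is odd.
(2,1): 2+1 = 3, satisfies this → Yes.
(8,13): 8+13 = 21, satisfies this → Yes.
(7,9): 7+9 = 16, fails the rule → No.

Yes, Yes, No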